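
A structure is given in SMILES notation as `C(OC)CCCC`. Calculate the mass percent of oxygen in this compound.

15.66%

Atom tally by fragment:
  CH3OCH2 → C:2 H:5 O:1
  CH2 → C:1 H:2
  CH2 → C:1 H:2
  CH2 → C:1 H:2
  CH3 → C:1 H:3
Element totals:
  C: 6
  H: 14
  O: 1
Molecular formula: C6H14O.
Molar mass = 102.177 g/mol.
Mass from O: 1 × 15.999 = 15.999 g/mol.
%O = 15.999 / 102.177 × 100 = 15.66%.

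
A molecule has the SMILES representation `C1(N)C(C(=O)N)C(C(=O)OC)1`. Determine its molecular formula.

Atom tally by fragment:
  cyclopropane ring core → C:3 H:6
  (− 3 ring H displaced by substituents)
  + NH2 → N:1 H:2
  + CONH2 → C:1 H:2 O:1 N:1
  + COOCH3 → C:2 H:3 O:2
Element totals:
  C: 6
  H: 10
  N: 2
  O: 3

C6H10N2O3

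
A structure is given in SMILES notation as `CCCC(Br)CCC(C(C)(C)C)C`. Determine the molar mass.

249.24 g/mol

Atom tally by fragment:
  CH3 → C:1 H:3
  CH2 → C:1 H:2
  CH2 → C:1 H:2
  CH(Br) → C:1 H:1 Br:1
  CH2 → C:1 H:2
  CH2 → C:1 H:2
  CH(C(CH3)3) → C:5 H:10
  CH3 → C:1 H:3
Element totals:
  C: 12
  H: 25
  Br: 1
Molecular formula: C12H25Br.
  M = 12(12.011) + 25(1.008) + 79.904
    = 144.132 + 25.200 + 79.904 = 249.236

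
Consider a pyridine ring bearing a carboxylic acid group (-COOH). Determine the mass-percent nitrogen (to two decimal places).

11.38%

Atom tally by fragment:
  pyridine ring core → C:5 H:5 N:1
  (− 1 ring H displaced by substituents)
  + COOH → C:1 H:1 O:2
Element totals:
  C: 6
  H: 5
  N: 1
  O: 2
Molecular formula: C6H5NO2.
Molar mass = 123.111 g/mol.
Mass from N: 1 × 14.007 = 14.007 g/mol.
%N = 14.007 / 123.111 × 100 = 11.38%.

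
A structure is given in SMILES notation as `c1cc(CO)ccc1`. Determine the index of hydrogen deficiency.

Atom tally by fragment:
  benzene ring core → C:6 H:6
  (− 1 ring H displaced by substituents)
  + CH2OH → C:1 H:3 O:1
Element totals:
  C: 7
  H: 8
  O: 1
Molecular formula: C7H8O.
DoU = (2C + 2 + N − H − X) / 2 = (2·7 + 2 + 0 − 8 − 0) / 2 = 4.

4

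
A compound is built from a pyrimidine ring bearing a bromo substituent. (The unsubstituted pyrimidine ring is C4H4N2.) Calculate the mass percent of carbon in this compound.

30.22%

Atom tally by fragment:
  pyrimidine ring core → C:4 H:4 N:2
  (− 1 ring H displaced by substituents)
  + Br → Br:1
Element totals:
  C: 4
  H: 3
  Br: 1
  N: 2
Molecular formula: C4H3BrN2.
Molar mass = 158.986 g/mol.
Mass from C: 4 × 12.011 = 48.044 g/mol.
%C = 48.044 / 158.986 × 100 = 30.22%.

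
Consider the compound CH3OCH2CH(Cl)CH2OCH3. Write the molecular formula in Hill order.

C5H11ClO2

Element totals:
  C: 5
  H: 11
  Cl: 1
  O: 2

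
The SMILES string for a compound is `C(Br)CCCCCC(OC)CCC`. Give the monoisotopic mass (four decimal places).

Atom tally by fragment:
  BrCH2 → C:1 H:2 Br:1
  CH2 → C:1 H:2
  CH2 → C:1 H:2
  CH2 → C:1 H:2
  CH2 → C:1 H:2
  CH2 → C:1 H:2
  CH(OCH3) → C:2 H:4 O:1
  CH2 → C:1 H:2
  CH2 → C:1 H:2
  CH3 → C:1 H:3
Element totals:
  C: 11
  H: 23
  Br: 1
  O: 1
Molecular formula: C11H23BrO.
  M = 11(12.0) + 23(1.007825) + 78.918338 + 15.994915
    = 132.000000 + 23.179975 + 78.918338 + 15.994915 = 250.093228

250.0932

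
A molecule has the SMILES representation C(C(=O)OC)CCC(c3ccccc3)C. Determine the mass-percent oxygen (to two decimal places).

Atom tally by fragment:
  CH3OOCCH2 → C:3 H:5 O:2
  CH2 → C:1 H:2
  CH2 → C:1 H:2
  CH(C6H5) → C:7 H:6
  CH3 → C:1 H:3
Element totals:
  C: 13
  H: 18
  O: 2
Molecular formula: C13H18O2.
Molar mass = 206.285 g/mol.
Mass from O: 2 × 15.999 = 31.998 g/mol.
%O = 31.998 / 206.285 × 100 = 15.51%.

15.51%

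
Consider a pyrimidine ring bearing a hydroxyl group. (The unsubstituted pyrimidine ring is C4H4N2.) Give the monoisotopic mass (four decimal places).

96.0324

Atom tally by fragment:
  pyrimidine ring core → C:4 H:4 N:2
  (− 1 ring H displaced by substituents)
  + OH → O:1 H:1
Element totals:
  C: 4
  H: 4
  N: 2
  O: 1
Molecular formula: C4H4N2O.
  M = 4(12.0) + 4(1.007825) + 2(14.003074) + 15.994915
    = 48.000000 + 4.031300 + 28.006148 + 15.994915 = 96.032363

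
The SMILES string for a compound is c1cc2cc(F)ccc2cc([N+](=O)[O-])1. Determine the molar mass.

191.16 g/mol

Atom tally by fragment:
  naphthalene ring system core → C:10 H:8
  (− 2 ring H displaced by substituents)
  + F → F:1
  + NO2 → N:1 O:2
Element totals:
  C: 10
  H: 6
  F: 1
  N: 1
  O: 2
Molecular formula: C10H6FNO2.
  M = 10(12.011) + 6(1.008) + 18.998 + 14.007 + 2(15.999)
    = 120.110 + 6.048 + 18.998 + 14.007 + 31.998 = 191.161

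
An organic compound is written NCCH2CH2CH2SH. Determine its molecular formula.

Atom tally by fragment:
  NCCH2 → C:2 H:2 N:1
  CH2 → C:1 H:2
  CH2SH → C:1 H:3 S:1
Element totals:
  C: 4
  H: 7
  N: 1
  S: 1

C4H7NS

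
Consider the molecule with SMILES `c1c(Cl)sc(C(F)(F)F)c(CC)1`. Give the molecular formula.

Atom tally by fragment:
  thiophene ring core → C:4 H:4 S:1
  (− 3 ring H displaced by substituents)
  + Cl → Cl:1
  + CF3 → C:1 F:3
  + C2H5 → C:2 H:5
Element totals:
  C: 7
  H: 6
  Cl: 1
  F: 3
  S: 1

C7H6ClF3S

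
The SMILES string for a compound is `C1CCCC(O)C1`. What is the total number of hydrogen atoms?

Atom tally by fragment:
  cyclohexane ring core → C:6 H:12
  (− 1 ring H displaced by substituents)
  + OH → O:1 H:1
Element totals:
  C: 6
  H: 12
  O: 1

12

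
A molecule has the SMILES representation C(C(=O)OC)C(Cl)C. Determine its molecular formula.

C5H9ClO2

Atom tally by fragment:
  CH3OOCCH2 → C:3 H:5 O:2
  CH(Cl) → C:1 H:1 Cl:1
  CH3 → C:1 H:3
Element totals:
  C: 5
  H: 9
  Cl: 1
  O: 2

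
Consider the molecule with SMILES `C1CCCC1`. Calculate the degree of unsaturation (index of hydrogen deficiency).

1

Atom tally by fragment:
  cyclopentane ring core → C:5 H:10
Element totals:
  C: 5
  H: 10
Molecular formula: C5H10.
DoU = (2C + 2 + N − H − X) / 2 = (2·5 + 2 + 0 − 10 − 0) / 2 = 1.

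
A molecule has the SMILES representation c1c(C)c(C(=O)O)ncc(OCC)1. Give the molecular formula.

Atom tally by fragment:
  pyridine ring core → C:5 H:5 N:1
  (− 3 ring H displaced by substituents)
  + CH3 → C:1 H:3
  + COOH → C:1 H:1 O:2
  + OC2H5 → C:2 H:5 O:1
Element totals:
  C: 9
  H: 11
  N: 1
  O: 3

C9H11NO3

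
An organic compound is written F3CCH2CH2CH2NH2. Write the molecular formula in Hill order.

Element totals:
  C: 4
  H: 8
  F: 3
  N: 1

C4H8F3N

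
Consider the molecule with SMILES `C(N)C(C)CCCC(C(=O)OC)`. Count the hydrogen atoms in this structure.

Atom tally by fragment:
  H2NCH2 → C:1 H:4 N:1
  CH(CH3) → C:2 H:4
  CH2 → C:1 H:2
  CH2 → C:1 H:2
  CH2 → C:1 H:2
  CH2COOCH3 → C:3 H:5 O:2
Element totals:
  C: 9
  H: 19
  N: 1
  O: 2

19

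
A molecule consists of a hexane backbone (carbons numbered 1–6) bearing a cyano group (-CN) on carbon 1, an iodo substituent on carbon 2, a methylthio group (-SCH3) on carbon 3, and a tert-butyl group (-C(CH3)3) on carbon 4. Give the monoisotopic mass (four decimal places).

339.0518

Atom tally by fragment:
  NCCH2 → C:2 H:2 N:1
  CH(I) → C:1 H:1 I:1
  CH(SCH3) → C:2 H:4 S:1
  CH(C(CH3)3) → C:5 H:10
  CH2 → C:1 H:2
  CH3 → C:1 H:3
Element totals:
  C: 12
  H: 22
  I: 1
  N: 1
  S: 1
Molecular formula: C12H22INS.
  M = 12(12.0) + 22(1.007825) + 126.904472 + 14.003074 + 31.972071
    = 144.000000 + 22.172150 + 126.904472 + 14.003074 + 31.972071 = 339.051767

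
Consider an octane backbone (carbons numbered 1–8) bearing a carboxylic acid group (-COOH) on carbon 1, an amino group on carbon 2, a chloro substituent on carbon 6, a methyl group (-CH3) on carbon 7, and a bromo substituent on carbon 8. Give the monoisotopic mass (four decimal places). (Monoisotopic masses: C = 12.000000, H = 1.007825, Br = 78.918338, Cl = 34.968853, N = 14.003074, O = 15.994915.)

299.0288

Atom tally by fragment:
  HOOCCH2 → C:2 H:3 O:2
  CH(NH2) → C:1 H:3 N:1
  CH2 → C:1 H:2
  CH2 → C:1 H:2
  CH2 → C:1 H:2
  CH(Cl) → C:1 H:1 Cl:1
  CH(CH3) → C:2 H:4
  CH2Br → C:1 H:2 Br:1
Element totals:
  C: 10
  H: 19
  Br: 1
  Cl: 1
  N: 1
  O: 2
Molecular formula: C10H19BrClNO2.
  M = 10(12.0) + 19(1.007825) + 78.918338 + 34.968853 + 14.003074 + 2(15.994915)
    = 120.000000 + 19.148675 + 78.918338 + 34.968853 + 14.003074 + 31.989830 = 299.028770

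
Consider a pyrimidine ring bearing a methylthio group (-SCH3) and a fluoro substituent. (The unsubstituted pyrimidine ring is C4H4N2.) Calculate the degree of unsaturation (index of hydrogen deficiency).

Atom tally by fragment:
  pyrimidine ring core → C:4 H:4 N:2
  (− 2 ring H displaced by substituents)
  + SCH3 → C:1 H:3 S:1
  + F → F:1
Element totals:
  C: 5
  H: 5
  F: 1
  N: 2
  S: 1
Molecular formula: C5H5FN2S.
DoU = (2C + 2 + N − H − X) / 2 = (2·5 + 2 + 2 − 5 − 1) / 2 = 4.

4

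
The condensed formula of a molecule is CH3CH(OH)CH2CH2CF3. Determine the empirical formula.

Atom tally by fragment:
  CH3 → C:1 H:3
  CH(OH) → C:1 H:2 O:1
  CH2 → C:1 H:2
  CH2CF3 → C:2 H:2 F:3
Element totals:
  C: 5
  H: 9
  F: 3
  O: 1
Molecular formula: C5H9F3O.
gcd of subscripts (5, 3, 9, 1) = 1, so the empirical formula equals the molecular formula.

C5H9F3O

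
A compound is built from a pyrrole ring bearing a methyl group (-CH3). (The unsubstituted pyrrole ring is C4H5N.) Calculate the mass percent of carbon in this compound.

Atom tally by fragment:
  pyrrole ring core → C:4 H:5 N:1
  (− 1 ring H displaced by substituents)
  + CH3 → C:1 H:3
Element totals:
  C: 5
  H: 7
  N: 1
Molecular formula: C5H7N.
Molar mass = 81.118 g/mol.
Mass from C: 5 × 12.011 = 60.055 g/mol.
%C = 60.055 / 81.118 × 100 = 74.03%.

74.03%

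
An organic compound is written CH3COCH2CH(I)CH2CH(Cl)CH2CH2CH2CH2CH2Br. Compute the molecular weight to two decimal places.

Element totals:
  C: 11
  H: 19
  Br: 1
  Cl: 1
  I: 1
  O: 1
Molecular formula: C11H19BrClIO.
  M = 11(12.011) + 19(1.008) + 79.904 + 35.45 + 126.904 + 15.999
    = 132.121 + 19.152 + 79.904 + 35.450 + 126.904 + 15.999 = 409.530

409.53 g/mol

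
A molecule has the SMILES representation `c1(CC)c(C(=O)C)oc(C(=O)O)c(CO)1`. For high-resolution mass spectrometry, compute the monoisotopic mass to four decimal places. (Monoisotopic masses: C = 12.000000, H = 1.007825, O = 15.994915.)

212.0685

Atom tally by fragment:
  furan ring core → C:4 H:4 O:1
  (− 4 ring H displaced by substituents)
  + C2H5 → C:2 H:5
  + COCH3 → C:2 H:3 O:1
  + COOH → C:1 H:1 O:2
  + CH2OH → C:1 H:3 O:1
Element totals:
  C: 10
  H: 12
  O: 5
Molecular formula: C10H12O5.
  M = 10(12.0) + 12(1.007825) + 5(15.994915)
    = 120.000000 + 12.093900 + 79.974575 = 212.068475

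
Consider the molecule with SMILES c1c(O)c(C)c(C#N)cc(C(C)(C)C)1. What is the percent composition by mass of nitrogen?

7.40%

Atom tally by fragment:
  benzene ring core → C:6 H:6
  (− 4 ring H displaced by substituents)
  + OH → O:1 H:1
  + CH3 → C:1 H:3
  + CN → C:1 N:1
  + C(CH3)3 → C:4 H:9
Element totals:
  C: 12
  H: 15
  N: 1
  O: 1
Molecular formula: C12H15NO.
Molar mass = 189.258 g/mol.
Mass from N: 1 × 14.007 = 14.007 g/mol.
%N = 14.007 / 189.258 × 100 = 7.40%.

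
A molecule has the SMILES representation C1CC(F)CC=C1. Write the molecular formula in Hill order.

Atom tally by fragment:
  cyclohexene ring core → C:6 H:10
  (− 1 ring H displaced by substituents)
  + F → F:1
Element totals:
  C: 6
  H: 9
  F: 1

C6H9F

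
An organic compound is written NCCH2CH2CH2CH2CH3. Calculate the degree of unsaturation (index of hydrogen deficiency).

2

Atom tally by fragment:
  NCCH2 → C:2 H:2 N:1
  CH2 → C:1 H:2
  CH2 → C:1 H:2
  CH2 → C:1 H:2
  CH3 → C:1 H:3
Element totals:
  C: 6
  H: 11
  N: 1
Molecular formula: C6H11N.
DoU = (2C + 2 + N − H − X) / 2 = (2·6 + 2 + 1 − 11 − 0) / 2 = 2.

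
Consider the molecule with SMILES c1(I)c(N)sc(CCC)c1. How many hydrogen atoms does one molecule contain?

Atom tally by fragment:
  thiophene ring core → C:4 H:4 S:1
  (− 3 ring H displaced by substituents)
  + I → I:1
  + NH2 → N:1 H:2
  + CH2CH2CH3 → C:3 H:7
Element totals:
  C: 7
  H: 10
  I: 1
  N: 1
  S: 1

10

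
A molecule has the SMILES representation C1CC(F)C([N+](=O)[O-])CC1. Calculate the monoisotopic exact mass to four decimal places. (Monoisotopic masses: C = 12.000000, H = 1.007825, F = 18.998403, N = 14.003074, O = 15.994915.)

Atom tally by fragment:
  cyclohexane ring core → C:6 H:12
  (− 2 ring H displaced by substituents)
  + F → F:1
  + NO2 → N:1 O:2
Element totals:
  C: 6
  H: 10
  F: 1
  N: 1
  O: 2
Molecular formula: C6H10FNO2.
  M = 6(12.0) + 10(1.007825) + 18.998403 + 14.003074 + 2(15.994915)
    = 72.000000 + 10.078250 + 18.998403 + 14.003074 + 31.989830 = 147.069557

147.0696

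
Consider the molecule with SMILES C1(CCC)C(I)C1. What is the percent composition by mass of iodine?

60.41%

Atom tally by fragment:
  cyclopropane ring core → C:3 H:6
  (− 2 ring H displaced by substituents)
  + CH2CH2CH3 → C:3 H:7
  + I → I:1
Element totals:
  C: 6
  H: 11
  I: 1
Molecular formula: C6H11I.
Molar mass = 210.058 g/mol.
Mass from I: 1 × 126.904 = 126.904 g/mol.
%I = 126.904 / 210.058 × 100 = 60.41%.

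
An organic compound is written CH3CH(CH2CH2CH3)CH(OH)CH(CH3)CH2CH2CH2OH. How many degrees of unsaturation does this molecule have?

0

Element totals:
  C: 11
  H: 24
  O: 2
Molecular formula: C11H24O2.
DoU = (2C + 2 + N − H − X) / 2 = (2·11 + 2 + 0 − 24 − 0) / 2 = 0.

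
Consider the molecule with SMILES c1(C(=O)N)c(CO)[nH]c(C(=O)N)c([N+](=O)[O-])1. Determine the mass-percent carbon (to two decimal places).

36.85%

Atom tally by fragment:
  pyrrole ring core → C:4 H:5 N:1
  (− 4 ring H displaced by substituents)
  + CONH2 → C:1 H:2 O:1 N:1
  + CH2OH → C:1 H:3 O:1
  + CONH2 → C:1 H:2 O:1 N:1
  + NO2 → N:1 O:2
Element totals:
  C: 7
  H: 8
  N: 4
  O: 5
Molecular formula: C7H8N4O5.
Molar mass = 228.164 g/mol.
Mass from C: 7 × 12.011 = 84.077 g/mol.
%C = 84.077 / 228.164 × 100 = 36.85%.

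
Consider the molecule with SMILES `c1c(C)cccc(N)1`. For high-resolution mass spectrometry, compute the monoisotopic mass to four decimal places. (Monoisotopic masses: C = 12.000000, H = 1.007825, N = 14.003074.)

Atom tally by fragment:
  benzene ring core → C:6 H:6
  (− 2 ring H displaced by substituents)
  + CH3 → C:1 H:3
  + NH2 → N:1 H:2
Element totals:
  C: 7
  H: 9
  N: 1
Molecular formula: C7H9N.
  M = 7(12.0) + 9(1.007825) + 14.003074
    = 84.000000 + 9.070425 + 14.003074 = 107.073499

107.0735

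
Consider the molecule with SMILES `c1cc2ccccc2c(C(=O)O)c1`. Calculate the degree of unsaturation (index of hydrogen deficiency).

Atom tally by fragment:
  naphthalene ring system core → C:10 H:8
  (− 1 ring H displaced by substituents)
  + COOH → C:1 H:1 O:2
Element totals:
  C: 11
  H: 8
  O: 2
Molecular formula: C11H8O2.
DoU = (2C + 2 + N − H − X) / 2 = (2·11 + 2 + 0 − 8 − 0) / 2 = 8.

8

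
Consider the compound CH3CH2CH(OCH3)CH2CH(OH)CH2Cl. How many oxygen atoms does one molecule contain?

2

Atom tally by fragment:
  CH3 → C:1 H:3
  CH2 → C:1 H:2
  CH(OCH3) → C:2 H:4 O:1
  CH2 → C:1 H:2
  CH(OH) → C:1 H:2 O:1
  CH2Cl → C:1 H:2 Cl:1
Element totals:
  C: 7
  H: 15
  Cl: 1
  O: 2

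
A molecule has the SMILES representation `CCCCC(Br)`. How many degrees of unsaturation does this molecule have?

Atom tally by fragment:
  CH3 → C:1 H:3
  CH2 → C:1 H:2
  CH2 → C:1 H:2
  CH2 → C:1 H:2
  CH2Br → C:1 H:2 Br:1
Element totals:
  C: 5
  H: 11
  Br: 1
Molecular formula: C5H11Br.
DoU = (2C + 2 + N − H − X) / 2 = (2·5 + 2 + 0 − 11 − 1) / 2 = 0.

0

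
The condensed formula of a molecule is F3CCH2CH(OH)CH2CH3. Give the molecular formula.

C5H9F3O

Atom tally by fragment:
  F3CCH2 → C:2 H:2 F:3
  CH(OH) → C:1 H:2 O:1
  CH2 → C:1 H:2
  CH3 → C:1 H:3
Element totals:
  C: 5
  H: 9
  F: 3
  O: 1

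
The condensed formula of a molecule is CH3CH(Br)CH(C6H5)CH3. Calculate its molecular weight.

213.12 g/mol

Atom tally by fragment:
  CH3 → C:1 H:3
  CH(Br) → C:1 H:1 Br:1
  CH(C6H5) → C:7 H:6
  CH3 → C:1 H:3
Element totals:
  C: 10
  H: 13
  Br: 1
Molecular formula: C10H13Br.
  M = 10(12.011) + 13(1.008) + 79.904
    = 120.110 + 13.104 + 79.904 = 213.118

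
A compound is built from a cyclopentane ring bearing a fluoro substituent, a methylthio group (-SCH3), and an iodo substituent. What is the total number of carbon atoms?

Atom tally by fragment:
  cyclopentane ring core → C:5 H:10
  (− 3 ring H displaced by substituents)
  + F → F:1
  + SCH3 → C:1 H:3 S:1
  + I → I:1
Element totals:
  C: 6
  H: 10
  F: 1
  I: 1
  S: 1

6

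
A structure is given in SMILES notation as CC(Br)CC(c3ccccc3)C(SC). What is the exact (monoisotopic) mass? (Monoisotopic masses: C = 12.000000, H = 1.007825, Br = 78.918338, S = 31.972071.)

272.0234

Atom tally by fragment:
  CH3 → C:1 H:3
  CH(Br) → C:1 H:1 Br:1
  CH2 → C:1 H:2
  CH(C6H5) → C:7 H:6
  CH2SCH3 → C:2 H:5 S:1
Element totals:
  C: 12
  H: 17
  Br: 1
  S: 1
Molecular formula: C12H17BrS.
  M = 12(12.0) + 17(1.007825) + 78.918338 + 31.972071
    = 144.000000 + 17.133025 + 78.918338 + 31.972071 = 272.023434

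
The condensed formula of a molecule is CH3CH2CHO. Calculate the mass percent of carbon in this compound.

62.04%

Atom tally by fragment:
  CH3 → C:1 H:3
  CH2CHO → C:2 H:3 O:1
Element totals:
  C: 3
  H: 6
  O: 1
Molecular formula: C3H6O.
Molar mass = 58.080 g/mol.
Mass from C: 3 × 12.011 = 36.033 g/mol.
%C = 36.033 / 58.080 × 100 = 62.04%.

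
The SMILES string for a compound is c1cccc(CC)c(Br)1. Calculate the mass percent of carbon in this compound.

Atom tally by fragment:
  benzene ring core → C:6 H:6
  (− 2 ring H displaced by substituents)
  + C2H5 → C:2 H:5
  + Br → Br:1
Element totals:
  C: 8
  H: 9
  Br: 1
Molecular formula: C8H9Br.
Molar mass = 185.064 g/mol.
Mass from C: 8 × 12.011 = 96.088 g/mol.
%C = 96.088 / 185.064 × 100 = 51.92%.

51.92%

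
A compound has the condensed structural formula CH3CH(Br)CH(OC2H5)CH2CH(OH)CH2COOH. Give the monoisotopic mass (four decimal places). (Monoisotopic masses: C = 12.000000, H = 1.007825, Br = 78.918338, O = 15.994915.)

268.0310

Atom tally by fragment:
  CH3 → C:1 H:3
  CH(Br) → C:1 H:1 Br:1
  CH(OC2H5) → C:3 H:6 O:1
  CH2 → C:1 H:2
  CH(OH) → C:1 H:2 O:1
  CH2COOH → C:2 H:3 O:2
Element totals:
  C: 9
  H: 17
  Br: 1
  O: 4
Molecular formula: C9H17BrO4.
  M = 9(12.0) + 17(1.007825) + 78.918338 + 4(15.994915)
    = 108.000000 + 17.133025 + 78.918338 + 63.979660 = 268.031023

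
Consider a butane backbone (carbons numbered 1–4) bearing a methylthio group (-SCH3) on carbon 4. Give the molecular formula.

C5H12S

Atom tally by fragment:
  CH3 → C:1 H:3
  CH2 → C:1 H:2
  CH2 → C:1 H:2
  CH2SCH3 → C:2 H:5 S:1
Element totals:
  C: 5
  H: 12
  S: 1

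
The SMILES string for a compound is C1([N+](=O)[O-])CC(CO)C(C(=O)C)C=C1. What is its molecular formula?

C9H13NO4

Atom tally by fragment:
  cyclohexene ring core → C:6 H:10
  (− 3 ring H displaced by substituents)
  + NO2 → N:1 O:2
  + CH2OH → C:1 H:3 O:1
  + COCH3 → C:2 H:3 O:1
Element totals:
  C: 9
  H: 13
  N: 1
  O: 4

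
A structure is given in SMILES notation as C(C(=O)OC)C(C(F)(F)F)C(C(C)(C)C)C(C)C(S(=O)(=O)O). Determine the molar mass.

Atom tally by fragment:
  CH3OOCCH2 → C:3 H:5 O:2
  CH(CF3) → C:2 H:1 F:3
  CH(C(CH3)3) → C:5 H:10
  CH(CH3) → C:2 H:4
  CH2SO3H → C:1 H:3 S:1 O:3
Element totals:
  C: 13
  H: 23
  F: 3
  O: 5
  S: 1
Molecular formula: C13H23F3O5S.
  M = 13(12.011) + 23(1.008) + 3(18.998) + 5(15.999) + 32.06
    = 156.143 + 23.184 + 56.994 + 79.995 + 32.060 = 348.376

348.38 g/mol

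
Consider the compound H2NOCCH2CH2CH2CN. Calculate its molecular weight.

Atom tally by fragment:
  H2NOCCH2 → C:2 H:4 O:1 N:1
  CH2 → C:1 H:2
  CH2CN → C:2 H:2 N:1
Element totals:
  C: 5
  H: 8
  N: 2
  O: 1
Molecular formula: C5H8N2O.
  M = 5(12.011) + 8(1.008) + 2(14.007) + 15.999
    = 60.055 + 8.064 + 28.014 + 15.999 = 112.132

112.13 g/mol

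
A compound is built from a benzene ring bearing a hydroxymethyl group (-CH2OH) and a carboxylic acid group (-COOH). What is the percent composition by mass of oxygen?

Atom tally by fragment:
  benzene ring core → C:6 H:6
  (− 2 ring H displaced by substituents)
  + CH2OH → C:1 H:3 O:1
  + COOH → C:1 H:1 O:2
Element totals:
  C: 8
  H: 8
  O: 3
Molecular formula: C8H8O3.
Molar mass = 152.149 g/mol.
Mass from O: 3 × 15.999 = 47.997 g/mol.
%O = 47.997 / 152.149 × 100 = 31.55%.

31.55%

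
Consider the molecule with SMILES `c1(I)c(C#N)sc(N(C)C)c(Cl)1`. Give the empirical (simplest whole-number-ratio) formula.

Atom tally by fragment:
  thiophene ring core → C:4 H:4 S:1
  (− 4 ring H displaced by substituents)
  + I → I:1
  + CN → C:1 N:1
  + N(CH3)2 → N:1 C:2 H:6
  + Cl → Cl:1
Element totals:
  C: 7
  H: 6
  Cl: 1
  I: 1
  N: 2
  S: 1
Molecular formula: C7H6ClIN2S.
gcd of subscripts (7, 1, 6, 1, 2, 1) = 1, so the empirical formula equals the molecular formula.

C7H6ClIN2S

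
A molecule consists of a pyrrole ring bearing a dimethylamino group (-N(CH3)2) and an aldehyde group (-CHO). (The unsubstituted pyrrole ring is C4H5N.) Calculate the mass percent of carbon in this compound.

Atom tally by fragment:
  pyrrole ring core → C:4 H:5 N:1
  (− 2 ring H displaced by substituents)
  + N(CH3)2 → N:1 C:2 H:6
  + CHO → C:1 H:1 O:1
Element totals:
  C: 7
  H: 10
  N: 2
  O: 1
Molecular formula: C7H10N2O.
Molar mass = 138.170 g/mol.
Mass from C: 7 × 12.011 = 84.077 g/mol.
%C = 84.077 / 138.170 × 100 = 60.85%.

60.85%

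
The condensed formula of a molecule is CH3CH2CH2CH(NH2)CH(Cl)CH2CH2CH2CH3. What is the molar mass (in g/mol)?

Element totals:
  C: 9
  H: 20
  Cl: 1
  N: 1
Molecular formula: C9H20ClN.
  M = 9(12.011) + 20(1.008) + 35.45 + 14.007
    = 108.099 + 20.160 + 35.450 + 14.007 = 177.716

177.72 g/mol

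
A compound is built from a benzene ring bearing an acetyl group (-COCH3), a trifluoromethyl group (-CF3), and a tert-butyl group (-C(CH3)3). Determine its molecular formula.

Atom tally by fragment:
  benzene ring core → C:6 H:6
  (− 3 ring H displaced by substituents)
  + COCH3 → C:2 H:3 O:1
  + CF3 → C:1 F:3
  + C(CH3)3 → C:4 H:9
Element totals:
  C: 13
  H: 15
  F: 3
  O: 1

C13H15F3O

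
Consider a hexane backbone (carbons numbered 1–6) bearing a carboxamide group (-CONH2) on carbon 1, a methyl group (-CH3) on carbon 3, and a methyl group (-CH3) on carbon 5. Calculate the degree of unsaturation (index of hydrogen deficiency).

Atom tally by fragment:
  H2NOCCH2 → C:2 H:4 O:1 N:1
  CH2 → C:1 H:2
  CH(CH3) → C:2 H:4
  CH2 → C:1 H:2
  CH(CH3) → C:2 H:4
  CH3 → C:1 H:3
Element totals:
  C: 9
  H: 19
  N: 1
  O: 1
Molecular formula: C9H19NO.
DoU = (2C + 2 + N − H − X) / 2 = (2·9 + 2 + 1 − 19 − 0) / 2 = 1.

1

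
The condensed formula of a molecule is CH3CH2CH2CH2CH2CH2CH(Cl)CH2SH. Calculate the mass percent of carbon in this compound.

Element totals:
  C: 8
  H: 17
  Cl: 1
  S: 1
Molecular formula: C8H17ClS.
Molar mass = 180.734 g/mol.
Mass from C: 8 × 12.011 = 96.088 g/mol.
%C = 96.088 / 180.734 × 100 = 53.17%.

53.17%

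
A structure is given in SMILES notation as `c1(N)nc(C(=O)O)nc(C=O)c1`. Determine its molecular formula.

C6H5N3O3

Atom tally by fragment:
  pyrimidine ring core → C:4 H:4 N:2
  (− 3 ring H displaced by substituents)
  + NH2 → N:1 H:2
  + COOH → C:1 H:1 O:2
  + CHO → C:1 H:1 O:1
Element totals:
  C: 6
  H: 5
  N: 3
  O: 3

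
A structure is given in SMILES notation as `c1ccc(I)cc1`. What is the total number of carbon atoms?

6

Atom tally by fragment:
  benzene ring core → C:6 H:6
  (− 1 ring H displaced by substituents)
  + I → I:1
Element totals:
  C: 6
  H: 5
  I: 1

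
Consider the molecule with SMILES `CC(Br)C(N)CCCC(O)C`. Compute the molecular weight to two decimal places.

Atom tally by fragment:
  CH3 → C:1 H:3
  CH(Br) → C:1 H:1 Br:1
  CH(NH2) → C:1 H:3 N:1
  CH2 → C:1 H:2
  CH2 → C:1 H:2
  CH2 → C:1 H:2
  CH(OH) → C:1 H:2 O:1
  CH3 → C:1 H:3
Element totals:
  C: 8
  H: 18
  Br: 1
  N: 1
  O: 1
Molecular formula: C8H18BrNO.
  M = 8(12.011) + 18(1.008) + 79.904 + 14.007 + 15.999
    = 96.088 + 18.144 + 79.904 + 14.007 + 15.999 = 224.142

224.14 g/mol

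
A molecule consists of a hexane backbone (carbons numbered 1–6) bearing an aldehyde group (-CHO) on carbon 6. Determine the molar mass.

Atom tally by fragment:
  CH3 → C:1 H:3
  CH2 → C:1 H:2
  CH2 → C:1 H:2
  CH2 → C:1 H:2
  CH2 → C:1 H:2
  CH2CHO → C:2 H:3 O:1
Element totals:
  C: 7
  H: 14
  O: 1
Molecular formula: C7H14O.
  M = 7(12.011) + 14(1.008) + 15.999
    = 84.077 + 14.112 + 15.999 = 114.188

114.19 g/mol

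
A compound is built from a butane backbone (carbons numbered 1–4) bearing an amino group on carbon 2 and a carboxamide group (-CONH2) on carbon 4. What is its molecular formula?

C5H12N2O

Atom tally by fragment:
  CH3 → C:1 H:3
  CH(NH2) → C:1 H:3 N:1
  CH2 → C:1 H:2
  CH2CONH2 → C:2 H:4 O:1 N:1
Element totals:
  C: 5
  H: 12
  N: 2
  O: 1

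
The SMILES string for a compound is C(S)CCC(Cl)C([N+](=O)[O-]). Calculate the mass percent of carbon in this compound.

32.70%

Atom tally by fragment:
  HSCH2 → C:1 H:3 S:1
  CH2 → C:1 H:2
  CH2 → C:1 H:2
  CH(Cl) → C:1 H:1 Cl:1
  CH2NO2 → C:1 H:2 N:1 O:2
Element totals:
  C: 5
  H: 10
  Cl: 1
  N: 1
  O: 2
  S: 1
Molecular formula: C5H10ClNO2S.
Molar mass = 183.650 g/mol.
Mass from C: 5 × 12.011 = 60.055 g/mol.
%C = 60.055 / 183.650 × 100 = 32.70%.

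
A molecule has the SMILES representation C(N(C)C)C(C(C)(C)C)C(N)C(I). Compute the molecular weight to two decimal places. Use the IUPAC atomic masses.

Atom tally by fragment:
  (CH3)2NCH2 → C:3 H:8 N:1
  CH(C(CH3)3) → C:5 H:10
  CH(NH2) → C:1 H:3 N:1
  CH2I → C:1 H:2 I:1
Element totals:
  C: 10
  H: 23
  I: 1
  N: 2
Molecular formula: C10H23IN2.
  M = 10(12.011) + 23(1.008) + 126.904 + 2(14.007)
    = 120.110 + 23.184 + 126.904 + 28.014 = 298.212

298.21 g/mol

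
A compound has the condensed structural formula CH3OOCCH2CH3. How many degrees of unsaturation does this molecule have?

Atom tally by fragment:
  CH3OOCCH2 → C:3 H:5 O:2
  CH3 → C:1 H:3
Element totals:
  C: 4
  H: 8
  O: 2
Molecular formula: C4H8O2.
DoU = (2C + 2 + N − H − X) / 2 = (2·4 + 2 + 0 − 8 − 0) / 2 = 1.

1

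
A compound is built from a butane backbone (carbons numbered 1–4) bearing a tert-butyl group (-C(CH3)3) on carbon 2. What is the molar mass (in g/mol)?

Atom tally by fragment:
  CH3 → C:1 H:3
  CH(C(CH3)3) → C:5 H:10
  CH2 → C:1 H:2
  CH3 → C:1 H:3
Element totals:
  C: 8
  H: 18
Molecular formula: C8H18.
  M = 8(12.011) + 18(1.008)
    = 96.088 + 18.144 = 114.232

114.23 g/mol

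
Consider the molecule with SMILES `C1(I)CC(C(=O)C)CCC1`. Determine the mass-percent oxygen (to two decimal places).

6.35%

Atom tally by fragment:
  cyclohexane ring core → C:6 H:12
  (− 2 ring H displaced by substituents)
  + I → I:1
  + COCH3 → C:2 H:3 O:1
Element totals:
  C: 8
  H: 13
  I: 1
  O: 1
Molecular formula: C8H13IO.
Molar mass = 252.095 g/mol.
Mass from O: 1 × 15.999 = 15.999 g/mol.
%O = 15.999 / 252.095 × 100 = 6.35%.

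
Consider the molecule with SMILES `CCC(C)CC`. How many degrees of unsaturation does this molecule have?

Atom tally by fragment:
  CH3 → C:1 H:3
  CH2 → C:1 H:2
  CH(CH3) → C:2 H:4
  CH2 → C:1 H:2
  CH3 → C:1 H:3
Element totals:
  C: 6
  H: 14
Molecular formula: C6H14.
DoU = (2C + 2 + N − H − X) / 2 = (2·6 + 2 + 0 − 14 − 0) / 2 = 0.

0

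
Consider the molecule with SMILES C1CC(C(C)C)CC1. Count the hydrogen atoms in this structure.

16

Atom tally by fragment:
  cyclopentane ring core → C:5 H:10
  (− 1 ring H displaced by substituents)
  + CH(CH3)2 → C:3 H:7
Element totals:
  C: 8
  H: 16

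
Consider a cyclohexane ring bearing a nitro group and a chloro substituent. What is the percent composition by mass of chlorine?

Atom tally by fragment:
  cyclohexane ring core → C:6 H:12
  (− 2 ring H displaced by substituents)
  + NO2 → N:1 O:2
  + Cl → Cl:1
Element totals:
  C: 6
  H: 10
  Cl: 1
  N: 1
  O: 2
Molecular formula: C6H10ClNO2.
Molar mass = 163.601 g/mol.
Mass from Cl: 1 × 35.45 = 35.450 g/mol.
%Cl = 35.450 / 163.601 × 100 = 21.67%.

21.67%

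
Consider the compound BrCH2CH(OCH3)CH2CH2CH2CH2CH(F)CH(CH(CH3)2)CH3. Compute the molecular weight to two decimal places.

297.25 g/mol

Element totals:
  C: 13
  H: 26
  Br: 1
  F: 1
  O: 1
Molecular formula: C13H26BrFO.
  M = 13(12.011) + 26(1.008) + 79.904 + 18.998 + 15.999
    = 156.143 + 26.208 + 79.904 + 18.998 + 15.999 = 297.252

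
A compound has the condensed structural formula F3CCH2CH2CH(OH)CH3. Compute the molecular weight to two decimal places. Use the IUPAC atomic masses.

Element totals:
  C: 5
  H: 9
  F: 3
  O: 1
Molecular formula: C5H9F3O.
  M = 5(12.011) + 9(1.008) + 3(18.998) + 15.999
    = 60.055 + 9.072 + 56.994 + 15.999 = 142.120

142.12 g/mol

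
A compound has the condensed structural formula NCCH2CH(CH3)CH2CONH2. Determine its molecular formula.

Atom tally by fragment:
  NCCH2 → C:2 H:2 N:1
  CH(CH3) → C:2 H:4
  CH2CONH2 → C:2 H:4 O:1 N:1
Element totals:
  C: 6
  H: 10
  N: 2
  O: 1

C6H10N2O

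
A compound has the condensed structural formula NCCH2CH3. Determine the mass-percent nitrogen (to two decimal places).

Atom tally by fragment:
  NCCH2 → C:2 H:2 N:1
  CH3 → C:1 H:3
Element totals:
  C: 3
  H: 5
  N: 1
Molecular formula: C3H5N.
Molar mass = 55.080 g/mol.
Mass from N: 1 × 14.007 = 14.007 g/mol.
%N = 14.007 / 55.080 × 100 = 25.43%.

25.43%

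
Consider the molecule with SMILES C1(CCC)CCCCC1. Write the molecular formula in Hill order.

C9H18

Atom tally by fragment:
  cyclohexane ring core → C:6 H:12
  (− 1 ring H displaced by substituents)
  + CH2CH2CH3 → C:3 H:7
Element totals:
  C: 9
  H: 18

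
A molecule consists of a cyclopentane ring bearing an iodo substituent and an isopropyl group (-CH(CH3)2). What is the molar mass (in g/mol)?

238.11 g/mol

Atom tally by fragment:
  cyclopentane ring core → C:5 H:10
  (− 2 ring H displaced by substituents)
  + I → I:1
  + CH(CH3)2 → C:3 H:7
Element totals:
  C: 8
  H: 15
  I: 1
Molecular formula: C8H15I.
  M = 8(12.011) + 15(1.008) + 126.904
    = 96.088 + 15.120 + 126.904 = 238.112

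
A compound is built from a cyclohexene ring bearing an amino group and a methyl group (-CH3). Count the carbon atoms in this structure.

7

Atom tally by fragment:
  cyclohexene ring core → C:6 H:10
  (− 2 ring H displaced by substituents)
  + NH2 → N:1 H:2
  + CH3 → C:1 H:3
Element totals:
  C: 7
  H: 13
  N: 1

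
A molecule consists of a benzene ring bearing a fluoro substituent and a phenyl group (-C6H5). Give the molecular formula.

C12H9F

Atom tally by fragment:
  benzene ring core → C:6 H:6
  (− 2 ring H displaced by substituents)
  + F → F:1
  + C6H5 → C:6 H:5
Element totals:
  C: 12
  H: 9
  F: 1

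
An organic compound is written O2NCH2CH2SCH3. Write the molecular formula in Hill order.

Element totals:
  C: 3
  H: 7
  N: 1
  O: 2
  S: 1

C3H7NO2S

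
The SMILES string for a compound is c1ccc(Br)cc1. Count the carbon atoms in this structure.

Atom tally by fragment:
  benzene ring core → C:6 H:6
  (− 1 ring H displaced by substituents)
  + Br → Br:1
Element totals:
  C: 6
  H: 5
  Br: 1

6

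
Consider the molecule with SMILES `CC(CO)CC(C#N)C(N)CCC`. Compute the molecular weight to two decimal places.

Atom tally by fragment:
  CH3 → C:1 H:3
  CH(CH2OH) → C:2 H:4 O:1
  CH2 → C:1 H:2
  CH(CN) → C:2 H:1 N:1
  CH(NH2) → C:1 H:3 N:1
  CH2 → C:1 H:2
  CH2 → C:1 H:2
  CH3 → C:1 H:3
Element totals:
  C: 10
  H: 20
  N: 2
  O: 1
Molecular formula: C10H20N2O.
  M = 10(12.011) + 20(1.008) + 2(14.007) + 15.999
    = 120.110 + 20.160 + 28.014 + 15.999 = 184.283

184.28 g/mol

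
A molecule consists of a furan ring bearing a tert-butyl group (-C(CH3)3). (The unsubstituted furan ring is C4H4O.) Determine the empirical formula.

C8H12O

Atom tally by fragment:
  furan ring core → C:4 H:4 O:1
  (− 1 ring H displaced by substituents)
  + C(CH3)3 → C:4 H:9
Element totals:
  C: 8
  H: 12
  O: 1
Molecular formula: C8H12O.
gcd of subscripts (8, 12, 1) = 1, so the empirical formula equals the molecular formula.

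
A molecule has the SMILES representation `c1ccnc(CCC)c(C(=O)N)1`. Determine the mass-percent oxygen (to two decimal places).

9.74%

Atom tally by fragment:
  pyridine ring core → C:5 H:5 N:1
  (− 2 ring H displaced by substituents)
  + CH2CH2CH3 → C:3 H:7
  + CONH2 → C:1 H:2 O:1 N:1
Element totals:
  C: 9
  H: 12
  N: 2
  O: 1
Molecular formula: C9H12N2O.
Molar mass = 164.208 g/mol.
Mass from O: 1 × 15.999 = 15.999 g/mol.
%O = 15.999 / 164.208 × 100 = 9.74%.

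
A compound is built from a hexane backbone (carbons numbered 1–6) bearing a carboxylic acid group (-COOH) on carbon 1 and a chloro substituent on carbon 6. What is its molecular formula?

C7H13ClO2

Atom tally by fragment:
  HOOCCH2 → C:2 H:3 O:2
  CH2 → C:1 H:2
  CH2 → C:1 H:2
  CH2 → C:1 H:2
  CH2 → C:1 H:2
  CH2Cl → C:1 H:2 Cl:1
Element totals:
  C: 7
  H: 13
  Cl: 1
  O: 2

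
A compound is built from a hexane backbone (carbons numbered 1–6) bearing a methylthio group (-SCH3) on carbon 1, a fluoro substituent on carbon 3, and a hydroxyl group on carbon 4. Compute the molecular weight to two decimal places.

Atom tally by fragment:
  CH3SCH2 → C:2 H:5 S:1
  CH2 → C:1 H:2
  CH(F) → C:1 H:1 F:1
  CH(OH) → C:1 H:2 O:1
  CH2 → C:1 H:2
  CH3 → C:1 H:3
Element totals:
  C: 7
  H: 15
  F: 1
  O: 1
  S: 1
Molecular formula: C7H15FOS.
  M = 7(12.011) + 15(1.008) + 18.998 + 15.999 + 32.06
    = 84.077 + 15.120 + 18.998 + 15.999 + 32.060 = 166.254

166.25 g/mol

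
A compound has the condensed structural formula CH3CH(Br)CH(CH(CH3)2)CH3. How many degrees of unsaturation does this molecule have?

Atom tally by fragment:
  CH3 → C:1 H:3
  CH(Br) → C:1 H:1 Br:1
  CH(CH(CH3)2) → C:4 H:8
  CH3 → C:1 H:3
Element totals:
  C: 7
  H: 15
  Br: 1
Molecular formula: C7H15Br.
DoU = (2C + 2 + N − H − X) / 2 = (2·7 + 2 + 0 − 15 − 1) / 2 = 0.

0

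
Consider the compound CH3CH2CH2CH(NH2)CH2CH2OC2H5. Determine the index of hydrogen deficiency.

Element totals:
  C: 8
  H: 19
  N: 1
  O: 1
Molecular formula: C8H19NO.
DoU = (2C + 2 + N − H − X) / 2 = (2·8 + 2 + 1 − 19 − 0) / 2 = 0.

0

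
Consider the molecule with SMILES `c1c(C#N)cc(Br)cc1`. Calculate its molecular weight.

182.02 g/mol

Atom tally by fragment:
  benzene ring core → C:6 H:6
  (− 2 ring H displaced by substituents)
  + CN → C:1 N:1
  + Br → Br:1
Element totals:
  C: 7
  H: 4
  Br: 1
  N: 1
Molecular formula: C7H4BrN.
  M = 7(12.011) + 4(1.008) + 79.904 + 14.007
    = 84.077 + 4.032 + 79.904 + 14.007 = 182.020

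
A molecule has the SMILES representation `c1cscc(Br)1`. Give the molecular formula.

Atom tally by fragment:
  thiophene ring core → C:4 H:4 S:1
  (− 1 ring H displaced by substituents)
  + Br → Br:1
Element totals:
  C: 4
  H: 3
  Br: 1
  S: 1

C4H3BrS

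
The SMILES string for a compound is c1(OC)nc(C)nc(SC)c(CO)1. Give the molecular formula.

Atom tally by fragment:
  pyrimidine ring core → C:4 H:4 N:2
  (− 4 ring H displaced by substituents)
  + OCH3 → C:1 H:3 O:1
  + CH3 → C:1 H:3
  + SCH3 → C:1 H:3 S:1
  + CH2OH → C:1 H:3 O:1
Element totals:
  C: 8
  H: 12
  N: 2
  O: 2
  S: 1

C8H12N2O2S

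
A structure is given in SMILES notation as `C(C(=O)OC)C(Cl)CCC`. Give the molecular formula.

Atom tally by fragment:
  CH3OOCCH2 → C:3 H:5 O:2
  CH(Cl) → C:1 H:1 Cl:1
  CH2 → C:1 H:2
  CH2 → C:1 H:2
  CH3 → C:1 H:3
Element totals:
  C: 7
  H: 13
  Cl: 1
  O: 2

C7H13ClO2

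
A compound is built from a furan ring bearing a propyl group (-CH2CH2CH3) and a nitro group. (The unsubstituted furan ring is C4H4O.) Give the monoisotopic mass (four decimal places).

Atom tally by fragment:
  furan ring core → C:4 H:4 O:1
  (− 2 ring H displaced by substituents)
  + CH2CH2CH3 → C:3 H:7
  + NO2 → N:1 O:2
Element totals:
  C: 7
  H: 9
  N: 1
  O: 3
Molecular formula: C7H9NO3.
  M = 7(12.0) + 9(1.007825) + 14.003074 + 3(15.994915)
    = 84.000000 + 9.070425 + 14.003074 + 47.984745 = 155.058244

155.0582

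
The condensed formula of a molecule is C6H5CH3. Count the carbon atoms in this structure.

Atom tally by fragment:
  benzene ring core → C:6 H:6
  (− 1 ring H displaced by substituents)
  + CH3 → C:1 H:3
Element totals:
  C: 7
  H: 8

7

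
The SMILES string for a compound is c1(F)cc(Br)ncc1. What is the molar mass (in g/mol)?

175.99 g/mol

Atom tally by fragment:
  pyridine ring core → C:5 H:5 N:1
  (− 2 ring H displaced by substituents)
  + F → F:1
  + Br → Br:1
Element totals:
  C: 5
  H: 3
  Br: 1
  F: 1
  N: 1
Molecular formula: C5H3BrFN.
  M = 5(12.011) + 3(1.008) + 79.904 + 18.998 + 14.007
    = 60.055 + 3.024 + 79.904 + 18.998 + 14.007 = 175.988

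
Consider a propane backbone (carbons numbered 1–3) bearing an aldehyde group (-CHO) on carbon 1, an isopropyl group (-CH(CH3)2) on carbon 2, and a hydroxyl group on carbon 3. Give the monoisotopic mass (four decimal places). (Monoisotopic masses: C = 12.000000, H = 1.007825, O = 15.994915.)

130.0994

Atom tally by fragment:
  OHCCH2 → C:2 H:3 O:1
  CH(CH(CH3)2) → C:4 H:8
  CH2OH → C:1 H:3 O:1
Element totals:
  C: 7
  H: 14
  O: 2
Molecular formula: C7H14O2.
  M = 7(12.0) + 14(1.007825) + 2(15.994915)
    = 84.000000 + 14.109550 + 31.989830 = 130.099380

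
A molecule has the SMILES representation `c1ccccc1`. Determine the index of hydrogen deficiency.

4

Atom tally by fragment:
  benzene ring core → C:6 H:6
Element totals:
  C: 6
  H: 6
Molecular formula: C6H6.
DoU = (2C + 2 + N − H − X) / 2 = (2·6 + 2 + 0 − 6 − 0) / 2 = 4.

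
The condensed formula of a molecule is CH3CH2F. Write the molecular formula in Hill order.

C2H5F

Atom tally by fragment:
  CH3 → C:1 H:3
  CH2F → C:1 H:2 F:1
Element totals:
  C: 2
  H: 5
  F: 1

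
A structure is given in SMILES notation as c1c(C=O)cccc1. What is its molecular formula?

C7H6O

Atom tally by fragment:
  benzene ring core → C:6 H:6
  (− 1 ring H displaced by substituents)
  + CHO → C:1 H:1 O:1
Element totals:
  C: 7
  H: 6
  O: 1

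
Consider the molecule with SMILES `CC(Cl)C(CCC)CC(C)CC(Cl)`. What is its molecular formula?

C11H22Cl2

Atom tally by fragment:
  CH3 → C:1 H:3
  CH(Cl) → C:1 H:1 Cl:1
  CH(CH2CH2CH3) → C:4 H:8
  CH2 → C:1 H:2
  CH(CH3) → C:2 H:4
  CH2 → C:1 H:2
  CH2Cl → C:1 H:2 Cl:1
Element totals:
  C: 11
  H: 22
  Cl: 2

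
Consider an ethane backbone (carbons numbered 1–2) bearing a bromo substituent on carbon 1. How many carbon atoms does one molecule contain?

Atom tally by fragment:
  BrCH2 → C:1 H:2 Br:1
  CH3 → C:1 H:3
Element totals:
  C: 2
  H: 5
  Br: 1

2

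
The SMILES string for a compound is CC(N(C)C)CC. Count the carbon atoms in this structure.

Atom tally by fragment:
  CH3 → C:1 H:3
  CH(N(CH3)2) → C:3 H:7 N:1
  CH2 → C:1 H:2
  CH3 → C:1 H:3
Element totals:
  C: 6
  H: 15
  N: 1

6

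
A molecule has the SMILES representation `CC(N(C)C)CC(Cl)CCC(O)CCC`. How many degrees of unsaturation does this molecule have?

Atom tally by fragment:
  CH3 → C:1 H:3
  CH(N(CH3)2) → C:3 H:7 N:1
  CH2 → C:1 H:2
  CH(Cl) → C:1 H:1 Cl:1
  CH2 → C:1 H:2
  CH2 → C:1 H:2
  CH(OH) → C:1 H:2 O:1
  CH2 → C:1 H:2
  CH2 → C:1 H:2
  CH3 → C:1 H:3
Element totals:
  C: 12
  H: 26
  Cl: 1
  N: 1
  O: 1
Molecular formula: C12H26ClNO.
DoU = (2C + 2 + N − H − X) / 2 = (2·12 + 2 + 1 − 26 − 1) / 2 = 0.

0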